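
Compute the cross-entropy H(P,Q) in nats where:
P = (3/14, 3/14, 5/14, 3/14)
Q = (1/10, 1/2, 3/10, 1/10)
1.5653 nats

Cross-entropy: H(P,Q) = -Σ p(x) log q(x)

Alternatively: H(P,Q) = H(P) + D_KL(P||Q)
H(P) = 1.3580 nats
D_KL(P||Q) = 0.2073 nats

H(P,Q) = 1.3580 + 0.2073 = 1.5653 nats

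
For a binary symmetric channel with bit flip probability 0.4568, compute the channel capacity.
0.0054 bits

For a binary symmetric channel (BSC) with error probability p:
Capacity C = 1 - H(p) bits per symbol

where H(p) = -p log₂(p) - (1-p) log₂(1-p) is the binary entropy function.

H(0.4568) = 0.9946 bits
C = 1 - 0.9946 = 0.0054 bits per symbol

This means we can reliably transmit up to 0.0054 bits of information per channel use.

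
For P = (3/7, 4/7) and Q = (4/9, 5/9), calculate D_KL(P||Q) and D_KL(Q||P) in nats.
D_KL(P||Q) = 0.0005, D_KL(Q||P) = 0.0005

KL divergence is not symmetric: D_KL(P||Q) ≠ D_KL(Q||P) in general.

D_KL(P||Q) = 0.0005 nats
D_KL(Q||P) = 0.0005 nats

In this case they happen to be equal (to 4 decimal places).

This asymmetry is why KL divergence is not a true distance metric.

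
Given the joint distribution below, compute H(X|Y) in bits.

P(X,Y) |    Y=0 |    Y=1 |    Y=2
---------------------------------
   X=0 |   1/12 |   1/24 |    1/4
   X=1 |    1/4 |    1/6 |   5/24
0.8764 bits

Using the chain rule: H(X|Y) = H(X,Y) - H(Y)

First, compute H(X,Y) = 2.3921 bits

Marginal P(Y) = (1/3, 5/24, 11/24)
H(Y) = 1.5157 bits

H(X|Y) = H(X,Y) - H(Y) = 2.3921 - 1.5157 = 0.8764 bits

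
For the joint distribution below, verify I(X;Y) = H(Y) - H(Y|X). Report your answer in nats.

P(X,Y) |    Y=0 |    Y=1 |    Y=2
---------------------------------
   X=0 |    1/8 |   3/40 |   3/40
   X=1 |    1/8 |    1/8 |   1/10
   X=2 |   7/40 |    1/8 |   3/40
I(X;Y) = 0.0080 nats

Mutual information has multiple equivalent forms:
- I(X;Y) = H(X) - H(X|Y)
- I(X;Y) = H(Y) - H(Y|X)
- I(X;Y) = H(X) + H(Y) - H(X,Y)

Computing all quantities:
H(X) = 1.0903, H(Y) = 1.0755, H(X,Y) = 2.1578
H(X|Y) = 1.0823, H(Y|X) = 1.0675

Verification:
H(X) - H(X|Y) = 1.0903 - 1.0823 = 0.0080
H(Y) - H(Y|X) = 1.0755 - 1.0675 = 0.0080
H(X) + H(Y) - H(X,Y) = 1.0903 + 1.0755 - 2.1578 = 0.0080

All forms give I(X;Y) = 0.0080 nats. ✓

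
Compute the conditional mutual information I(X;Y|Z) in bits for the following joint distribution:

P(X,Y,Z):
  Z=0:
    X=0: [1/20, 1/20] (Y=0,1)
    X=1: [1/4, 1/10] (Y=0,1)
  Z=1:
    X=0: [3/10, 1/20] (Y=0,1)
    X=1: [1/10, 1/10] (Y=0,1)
0.0690 bits

Conditional mutual information: I(X;Y|Z) = H(X|Z) + H(Y|Z) - H(X,Y|Z)

H(Z) = 0.9928
H(X,Z) = 1.8568 → H(X|Z) = 0.8640
H(Y,Z) = 1.8710 → H(Y|Z) = 0.8782
H(X,Y,Z) = 2.6660 → H(X,Y|Z) = 1.6732

I(X;Y|Z) = 0.8640 + 0.8782 - 1.6732 = 0.0690 bits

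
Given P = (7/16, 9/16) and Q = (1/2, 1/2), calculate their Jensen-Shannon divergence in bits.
0.0028 bits

Jensen-Shannon divergence is:
JSD(P||Q) = 0.5 × D_KL(P||M) + 0.5 × D_KL(Q||M)
where M = 0.5 × (P + Q) is the mixture distribution.

M = 0.5 × (7/16, 9/16) + 0.5 × (1/2, 1/2) = (15/32, 17/32)

D_KL(P||M) = 0.0028 bits
D_KL(Q||M) = 0.0028 bits

JSD(P||Q) = 0.5 × 0.0028 + 0.5 × 0.0028 = 0.0028 bits

Unlike KL divergence, JSD is symmetric and bounded: 0 ≤ JSD ≤ log(2).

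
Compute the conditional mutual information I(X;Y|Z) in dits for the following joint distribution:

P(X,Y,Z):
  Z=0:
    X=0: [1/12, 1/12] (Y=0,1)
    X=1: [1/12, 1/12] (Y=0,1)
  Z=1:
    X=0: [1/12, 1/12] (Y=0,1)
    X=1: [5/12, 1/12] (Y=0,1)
0.0148 dits

Conditional mutual information: I(X;Y|Z) = H(X|Z) + H(Y|Z) - H(X,Y|Z)

H(Z) = 0.2764
H(X,Z) = 0.5396 → H(X|Z) = 0.2632
H(Y,Z) = 0.5396 → H(Y|Z) = 0.2632
H(X,Y,Z) = 0.7879 → H(X,Y|Z) = 0.5115

I(X;Y|Z) = 0.2632 + 0.2632 - 0.5115 = 0.0148 dits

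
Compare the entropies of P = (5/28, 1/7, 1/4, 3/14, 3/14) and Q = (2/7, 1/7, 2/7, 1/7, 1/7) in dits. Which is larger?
P

Computing entropies in dits:
H(P) = 0.6916
H(Q) = 0.6731

Distribution P has higher entropy.

Intuition: The distribution closer to uniform (more spread out) has higher entropy.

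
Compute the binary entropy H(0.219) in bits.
0.7583 bits

The binary entropy function is:
H(p) = -p log(p) - (1-p) log(1-p)

H(0.219) = -0.219 × log_2(0.219) - 0.781 × log_2(0.781)
H(0.219) = 0.7583 bits

Note: Binary entropy is maximized at p=0.5 (H=1 bit) and minimized at p=0 or p=1 (H=0).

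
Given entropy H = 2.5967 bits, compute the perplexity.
6.0490

Perplexity is 2^H (or exp(H) for natural log).

H = 2.5967 bits
Perplexity = 2^2.5967 = 6.0490

Interpretation: The model's uncertainty is equivalent to choosing uniformly among 6.0 options.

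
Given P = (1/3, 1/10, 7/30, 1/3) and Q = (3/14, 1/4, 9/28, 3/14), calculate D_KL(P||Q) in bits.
0.1849 bits

KL divergence: D_KL(P||Q) = Σ p(x) log(p(x)/q(x))

Computing term by term:
  x=0: 1/3 × log_2[(1/3)/(3/14)] = 1/3 × 0.6374 = 0.2125
  x=1: 1/10 × log_2[(1/10)/(1/4)] = 1/10 × -1.3219 = -0.1322
  x=2: 7/30 × log_2[(7/30)/(9/28)] = 7/30 × -0.4621 = -0.1078
  x=3: 1/3 × log_2[(1/3)/(3/14)] = 1/3 × 0.6374 = 0.2125

D_KL(P||Q) = 0.1849 bits

Note: KL divergence is always non-negative and equals 0 iff P = Q.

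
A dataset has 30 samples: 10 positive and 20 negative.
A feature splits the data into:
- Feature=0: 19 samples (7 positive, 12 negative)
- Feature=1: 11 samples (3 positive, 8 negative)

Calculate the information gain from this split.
0.0070 bits

Information Gain = H(Y) - H(Y|Feature)

Before split:
P(positive) = 10/30 = 0.3333
H(Y) = 0.9183 bits

After split:
Feature=0: H = 0.9495 bits (weight = 19/30)
Feature=1: H = 0.8454 bits (weight = 11/30)
H(Y|Feature) = (19/30)×0.9495 + (11/30)×0.8454 = 0.9113 bits

Information Gain = 0.9183 - 0.9113 = 0.0070 bits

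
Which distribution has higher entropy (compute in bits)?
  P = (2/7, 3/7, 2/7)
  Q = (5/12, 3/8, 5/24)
P

Computing entropies in bits:
H(P) = 1.5567
H(Q) = 1.5284

Distribution P has higher entropy.

Intuition: The distribution closer to uniform (more spread out) has higher entropy.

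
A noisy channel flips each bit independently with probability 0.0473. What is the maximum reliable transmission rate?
0.7252 bits

For a binary symmetric channel (BSC) with error probability p:
Capacity C = 1 - H(p) bits per symbol

where H(p) = -p log₂(p) - (1-p) log₂(1-p) is the binary entropy function.

H(0.0473) = 0.2748 bits
C = 1 - 0.2748 = 0.7252 bits per symbol

This means we can reliably transmit up to 0.7252 bits of information per channel use.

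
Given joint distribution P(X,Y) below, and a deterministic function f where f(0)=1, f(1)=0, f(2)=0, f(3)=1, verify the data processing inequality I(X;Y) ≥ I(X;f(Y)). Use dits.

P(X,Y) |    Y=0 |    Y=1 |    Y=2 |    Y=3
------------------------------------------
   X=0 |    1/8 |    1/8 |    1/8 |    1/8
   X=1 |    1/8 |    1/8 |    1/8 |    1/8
I(X;Y) = 0.0000, I(X;f(Y)) = 0.0000, inequality holds: 0.0000 ≥ 0.0000

Data Processing Inequality: For any Markov chain X → Y → Z, we have I(X;Y) ≥ I(X;Z).

Here Z = f(Y) is a deterministic function of Y, forming X → Y → Z.

Original I(X;Y) = 0.0000 dits

After applying f:
P(X,Z) where Z=f(Y):
- P(X,Z=0) = P(X,Y=1) + P(X,Y=2)
- P(X,Z=1) = P(X,Y=0) + P(X,Y=3)

I(X;Z) = I(X;f(Y)) = 0.0000 dits

Verification: 0.0000 ≥ 0.0000 ✓

Information cannot be created by processing; the function f can only lose information about X.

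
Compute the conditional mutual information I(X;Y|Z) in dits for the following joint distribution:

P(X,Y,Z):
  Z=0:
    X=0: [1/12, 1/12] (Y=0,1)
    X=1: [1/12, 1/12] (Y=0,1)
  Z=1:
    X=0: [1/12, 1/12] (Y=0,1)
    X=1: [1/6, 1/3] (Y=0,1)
0.0032 dits

Conditional mutual information: I(X;Y|Z) = H(X|Z) + H(Y|Z) - H(X,Y|Z)

H(Z) = 0.2764
H(X,Z) = 0.5396 → H(X|Z) = 0.2632
H(Y,Z) = 0.5683 → H(Y|Z) = 0.2919
H(X,Y,Z) = 0.8283 → H(X,Y|Z) = 0.5519

I(X;Y|Z) = 0.2632 + 0.2919 - 0.5519 = 0.0032 dits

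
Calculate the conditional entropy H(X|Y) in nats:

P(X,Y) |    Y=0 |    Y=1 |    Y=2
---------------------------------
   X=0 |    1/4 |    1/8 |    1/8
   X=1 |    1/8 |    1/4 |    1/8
0.6507 nats

Using the chain rule: H(X|Y) = H(X,Y) - H(Y)

First, compute H(X,Y) = 1.7329 nats

Marginal P(Y) = (3/8, 3/8, 1/4)
H(Y) = 1.0822 nats

H(X|Y) = H(X,Y) - H(Y) = 1.7329 - 1.0822 = 0.6507 nats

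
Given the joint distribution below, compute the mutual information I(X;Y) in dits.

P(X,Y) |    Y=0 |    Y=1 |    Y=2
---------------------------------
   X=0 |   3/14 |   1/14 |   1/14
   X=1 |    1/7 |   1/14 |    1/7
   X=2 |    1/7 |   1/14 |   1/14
0.0093 dits

Mutual information: I(X;Y) = H(X) + H(Y) - H(X,Y)

Marginals:
P(X) = (5/14, 5/14, 2/7), H(X) = 0.4748 dits
P(Y) = (1/2, 3/14, 2/7), H(Y) = 0.4493 dits

Joint entropy: H(X,Y) = 0.9149 dits

I(X;Y) = 0.4748 + 0.4493 - 0.9149 = 0.0093 dits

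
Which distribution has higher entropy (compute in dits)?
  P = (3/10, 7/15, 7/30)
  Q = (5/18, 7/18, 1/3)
Q

Computing entropies in dits:
H(P) = 0.4588
H(Q) = 0.4731

Distribution Q has higher entropy.

Intuition: The distribution closer to uniform (more spread out) has higher entropy.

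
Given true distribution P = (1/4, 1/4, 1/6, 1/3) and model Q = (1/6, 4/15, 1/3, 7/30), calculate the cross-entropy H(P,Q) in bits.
2.0870 bits

Cross-entropy: H(P,Q) = -Σ p(x) log q(x)

Alternatively: H(P,Q) = H(P) + D_KL(P||Q)
H(P) = 1.9591 bits
D_KL(P||Q) = 0.1278 bits

H(P,Q) = 1.9591 + 0.1278 = 2.0870 bits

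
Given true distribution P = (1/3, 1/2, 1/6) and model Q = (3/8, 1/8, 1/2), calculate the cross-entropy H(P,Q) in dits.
0.6437 dits

Cross-entropy: H(P,Q) = -Σ p(x) log q(x)

Alternatively: H(P,Q) = H(P) + D_KL(P||Q)
H(P) = 0.4392 dits
D_KL(P||Q) = 0.2045 dits

H(P,Q) = 0.4392 + 0.2045 = 0.6437 dits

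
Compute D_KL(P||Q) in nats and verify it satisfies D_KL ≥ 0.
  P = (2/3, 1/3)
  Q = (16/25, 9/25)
0.0016 nats

KL divergence satisfies the Gibbs inequality: D_KL(P||Q) ≥ 0 for all distributions P, Q.

D_KL(P||Q) = Σ p(x) log(p(x)/q(x))
Term by term:
  x=0: 2/3 × log_e[(2/3)/(16/25)] = 0.0272
  x=1: 1/3 × log_e[(1/3)/(9/25)] = -0.0257
D_KL(P||Q) = 0.0016 nats

D_KL(P||Q) = 0.0016 ≥ 0 ✓

This non-negativity is a fundamental property: relative entropy cannot be negative because it measures how different Q is from P.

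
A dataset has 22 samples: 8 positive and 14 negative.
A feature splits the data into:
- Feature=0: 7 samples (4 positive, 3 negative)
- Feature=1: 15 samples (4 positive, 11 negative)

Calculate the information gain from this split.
0.0617 bits

Information Gain = H(Y) - H(Y|Feature)

Before split:
P(positive) = 8/22 = 0.3636
H(Y) = 0.9457 bits

After split:
Feature=0: H = 0.9852 bits (weight = 7/22)
Feature=1: H = 0.8366 bits (weight = 15/22)
H(Y|Feature) = (7/22)×0.9852 + (15/22)×0.8366 = 0.8839 bits

Information Gain = 0.9457 - 0.8839 = 0.0617 bits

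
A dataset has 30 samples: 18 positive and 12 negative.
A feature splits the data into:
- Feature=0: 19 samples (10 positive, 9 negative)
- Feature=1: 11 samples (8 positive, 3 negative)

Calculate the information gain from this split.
0.0289 bits

Information Gain = H(Y) - H(Y|Feature)

Before split:
P(positive) = 18/30 = 0.6000
H(Y) = 0.9710 bits

After split:
Feature=0: H = 0.9980 bits (weight = 19/30)
Feature=1: H = 0.8454 bits (weight = 11/30)
H(Y|Feature) = (19/30)×0.9980 + (11/30)×0.8454 = 0.9420 bits

Information Gain = 0.9710 - 0.9420 = 0.0289 bits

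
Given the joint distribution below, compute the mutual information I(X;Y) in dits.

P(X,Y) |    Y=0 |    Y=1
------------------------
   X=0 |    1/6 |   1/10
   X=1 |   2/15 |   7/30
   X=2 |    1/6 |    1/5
0.0093 dits

Mutual information: I(X;Y) = H(X) + H(Y) - H(X,Y)

Marginals:
P(X) = (4/15, 11/30, 11/30), H(X) = 0.4726 dits
P(Y) = (7/15, 8/15), H(Y) = 0.3001 dits

Joint entropy: H(X,Y) = 0.7633 dits

I(X;Y) = 0.4726 + 0.3001 - 0.7633 = 0.0093 dits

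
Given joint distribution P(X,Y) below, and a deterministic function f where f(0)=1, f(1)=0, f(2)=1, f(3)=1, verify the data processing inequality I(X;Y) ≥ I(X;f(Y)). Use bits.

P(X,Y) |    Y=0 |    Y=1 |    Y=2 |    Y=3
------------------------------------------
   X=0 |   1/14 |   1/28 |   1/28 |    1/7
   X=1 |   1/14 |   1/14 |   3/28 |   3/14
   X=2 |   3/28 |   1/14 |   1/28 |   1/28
I(X;Y) = 0.1051, I(X;f(Y)) = 0.0183, inequality holds: 0.1051 ≥ 0.0183

Data Processing Inequality: For any Markov chain X → Y → Z, we have I(X;Y) ≥ I(X;Z).

Here Z = f(Y) is a deterministic function of Y, forming X → Y → Z.

Original I(X;Y) = 0.1051 bits

After applying f:
P(X,Z) where Z=f(Y):
- P(X,Z=0) = P(X,Y=1)
- P(X,Z=1) = P(X,Y=0) + P(X,Y=2) + P(X,Y=3)

I(X;Z) = I(X;f(Y)) = 0.0183 bits

Verification: 0.1051 ≥ 0.0183 ✓

Information cannot be created by processing; the function f can only lose information about X.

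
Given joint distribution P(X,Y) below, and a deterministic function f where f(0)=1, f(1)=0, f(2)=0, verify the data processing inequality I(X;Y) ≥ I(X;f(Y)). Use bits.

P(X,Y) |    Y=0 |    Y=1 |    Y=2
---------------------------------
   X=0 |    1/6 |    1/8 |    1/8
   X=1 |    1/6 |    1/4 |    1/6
I(X;Y) = 0.0148, I(X;f(Y)) = 0.0102, inequality holds: 0.0148 ≥ 0.0102

Data Processing Inequality: For any Markov chain X → Y → Z, we have I(X;Y) ≥ I(X;Z).

Here Z = f(Y) is a deterministic function of Y, forming X → Y → Z.

Original I(X;Y) = 0.0148 bits

After applying f:
P(X,Z) where Z=f(Y):
- P(X,Z=0) = P(X,Y=1) + P(X,Y=2)
- P(X,Z=1) = P(X,Y=0)

I(X;Z) = I(X;f(Y)) = 0.0102 bits

Verification: 0.0148 ≥ 0.0102 ✓

Information cannot be created by processing; the function f can only lose information about X.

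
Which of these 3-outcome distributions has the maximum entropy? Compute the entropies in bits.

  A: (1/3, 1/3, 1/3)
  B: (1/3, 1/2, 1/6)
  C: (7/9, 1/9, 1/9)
A

For a discrete distribution over n outcomes, entropy is maximized by the uniform distribution.

Computing entropies:
H(A) = 1.5850 bits
H(B) = 1.4591 bits
H(C) = 0.9864 bits

The uniform distribution (where all probabilities equal 1/3) achieves the maximum entropy of log_2(3) = 1.5850 bits.

Distribution A has the highest entropy.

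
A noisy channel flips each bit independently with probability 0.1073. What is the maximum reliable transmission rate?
0.5083 bits

For a binary symmetric channel (BSC) with error probability p:
Capacity C = 1 - H(p) bits per symbol

where H(p) = -p log₂(p) - (1-p) log₂(1-p) is the binary entropy function.

H(0.1073) = 0.4917 bits
C = 1 - 0.4917 = 0.5083 bits per symbol

This means we can reliably transmit up to 0.5083 bits of information per channel use.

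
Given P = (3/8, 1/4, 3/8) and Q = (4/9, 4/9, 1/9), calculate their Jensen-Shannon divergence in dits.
0.0231 dits

Jensen-Shannon divergence is:
JSD(P||Q) = 0.5 × D_KL(P||M) + 0.5 × D_KL(Q||M)
where M = 0.5 × (P + Q) is the mixture distribution.

M = 0.5 × (3/8, 1/4, 3/8) + 0.5 × (4/9, 4/9, 1/9) = (0.409722, 0.347222, 0.243056)

D_KL(P||M) = 0.0205 dits
D_KL(Q||M) = 0.0256 dits

JSD(P||Q) = 0.5 × 0.0205 + 0.5 × 0.0256 = 0.0231 dits

Unlike KL divergence, JSD is symmetric and bounded: 0 ≤ JSD ≤ log(2).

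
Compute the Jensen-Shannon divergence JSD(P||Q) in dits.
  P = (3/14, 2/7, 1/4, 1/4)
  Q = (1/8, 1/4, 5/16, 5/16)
0.0044 dits

Jensen-Shannon divergence is:
JSD(P||Q) = 0.5 × D_KL(P||M) + 0.5 × D_KL(Q||M)
where M = 0.5 × (P + Q) is the mixture distribution.

M = 0.5 × (3/14, 2/7, 1/4, 1/4) + 0.5 × (1/8, 1/4, 5/16, 5/16) = (0.169643, 0.267857, 9/32, 9/32)

D_KL(P||M) = 0.0042 dits
D_KL(Q||M) = 0.0045 dits

JSD(P||Q) = 0.5 × 0.0042 + 0.5 × 0.0045 = 0.0044 dits

Unlike KL divergence, JSD is symmetric and bounded: 0 ≤ JSD ≤ log(2).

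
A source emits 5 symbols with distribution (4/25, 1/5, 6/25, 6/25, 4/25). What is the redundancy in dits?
0.0070 dits

Redundancy measures how far a source is from maximum entropy:
R = H_max - H(X)

Maximum entropy for 5 symbols: H_max = log_10(5) = 0.6990 dits
Actual entropy: H(X) = 0.6920 dits
Redundancy: R = 0.6990 - 0.6920 = 0.0070 dits

This redundancy represents potential for compression: the source could be compressed by 0.0070 dits per symbol.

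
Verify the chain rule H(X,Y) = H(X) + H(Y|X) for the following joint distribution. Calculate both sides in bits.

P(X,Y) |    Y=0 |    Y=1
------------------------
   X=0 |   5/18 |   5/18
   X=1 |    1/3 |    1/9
H(X,Y) = 1.9072, H(X) = 0.9911, H(Y|X) = 0.9161 (all in bits)

Chain rule: H(X,Y) = H(X) + H(Y|X)

Left side — joint entropy directly:
H(X,Y) = -Σ p(x,y) log p(x,y) = 1.9072 bits

Right side — compute H(Y|X) from the conditional distributions:
P(X) = (5/9, 4/9), so H(X) = 0.9911 bits
H(Y|X) = Σ_x P(X=x) · H(Y|X=x):
  P(Y|X=0) = (1/2, 1/2), H(Y|X=0) = 1.0000, weight P(X=0) = 5/9
  P(Y|X=1) = (3/4, 1/4), H(Y|X=1) = 0.8113, weight P(X=1) = 4/9
H(Y|X) = 0.9161 bits

H(X) + H(Y|X) = 0.9911 + 0.9161 = 1.9072 bits

Both sides equal 1.9072 bits. ✓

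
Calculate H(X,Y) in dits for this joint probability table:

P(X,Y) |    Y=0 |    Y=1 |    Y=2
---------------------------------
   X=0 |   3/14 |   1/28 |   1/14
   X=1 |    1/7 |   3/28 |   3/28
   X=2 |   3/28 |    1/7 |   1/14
0.9120 dits

Joint entropy is H(X,Y) = -Σ_{x,y} p(x,y) log p(x,y).

Summing over all non-zero entries:
H(X,Y) = -[3/14·log_10(3/14) + 1/28·log_10(1/28) + 1/14·log_10(1/14) + 1/7·log_10(1/7) + 3/28·log_10(3/28) + 3/28·log_10(3/28) + 3/28·log_10(3/28) + 1/7·log_10(1/7) + 1/14·log_10(1/14)]
H(X,Y) = 0.9120 dits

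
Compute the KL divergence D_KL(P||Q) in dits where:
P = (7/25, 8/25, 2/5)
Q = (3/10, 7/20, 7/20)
0.0024 dits

KL divergence: D_KL(P||Q) = Σ p(x) log(p(x)/q(x))

Computing term by term:
  x=0: 7/25 × log_10[(7/25)/(3/10)] = 7/25 × -0.0300 = -0.0084
  x=1: 8/25 × log_10[(8/25)/(7/20)] = 8/25 × -0.0389 = -0.0125
  x=2: 2/5 × log_10[(2/5)/(7/20)] = 2/5 × 0.0580 = 0.0232

D_KL(P||Q) = 0.0024 dits

Note: KL divergence is always non-negative and equals 0 iff P = Q.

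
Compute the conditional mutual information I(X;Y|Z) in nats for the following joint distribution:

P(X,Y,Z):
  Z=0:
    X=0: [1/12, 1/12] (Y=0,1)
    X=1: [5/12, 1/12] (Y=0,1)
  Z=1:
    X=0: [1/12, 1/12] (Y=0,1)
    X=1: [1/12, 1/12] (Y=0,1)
0.0341 nats

Conditional mutual information: I(X;Y|Z) = H(X|Z) + H(Y|Z) - H(X,Y|Z)

H(Z) = 0.6365
H(X,Z) = 1.2425 → H(X|Z) = 0.6059
H(Y,Z) = 1.2425 → H(Y|Z) = 0.6059
H(X,Y,Z) = 1.8143 → H(X,Y|Z) = 1.1778

I(X;Y|Z) = 0.6059 + 0.6059 - 1.1778 = 0.0341 nats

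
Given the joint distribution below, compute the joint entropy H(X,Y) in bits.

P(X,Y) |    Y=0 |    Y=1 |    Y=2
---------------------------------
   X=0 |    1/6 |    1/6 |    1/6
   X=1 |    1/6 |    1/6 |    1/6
2.5850 bits

Joint entropy is H(X,Y) = -Σ_{x,y} p(x,y) log p(x,y).

Summing over all non-zero entries:
H(X,Y) = -[1/6·log_2(1/6) + 1/6·log_2(1/6) + 1/6·log_2(1/6) + 1/6·log_2(1/6) + 1/6·log_2(1/6) + 1/6·log_2(1/6)]
H(X,Y) = 2.5850 bits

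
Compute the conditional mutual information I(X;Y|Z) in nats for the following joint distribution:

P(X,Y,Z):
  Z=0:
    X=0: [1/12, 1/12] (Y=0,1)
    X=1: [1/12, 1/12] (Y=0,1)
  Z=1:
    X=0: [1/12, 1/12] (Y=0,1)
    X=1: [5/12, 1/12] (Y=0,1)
0.0341 nats

Conditional mutual information: I(X;Y|Z) = H(X|Z) + H(Y|Z) - H(X,Y|Z)

H(Z) = 0.6365
H(X,Z) = 1.2425 → H(X|Z) = 0.6059
H(Y,Z) = 1.2425 → H(Y|Z) = 0.6059
H(X,Y,Z) = 1.8143 → H(X,Y|Z) = 1.1778

I(X;Y|Z) = 0.6059 + 0.6059 - 1.1778 = 0.0341 nats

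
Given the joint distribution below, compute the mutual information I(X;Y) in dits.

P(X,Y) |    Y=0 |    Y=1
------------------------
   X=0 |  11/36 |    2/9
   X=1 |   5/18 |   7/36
0.0000 dits

Mutual information: I(X;Y) = H(X) + H(Y) - H(X,Y)

Marginals:
P(X) = (19/36, 17/36), H(X) = 0.3004 dits
P(Y) = (7/12, 5/12), H(Y) = 0.2950 dits

Joint entropy: H(X,Y) = 0.5953 dits

I(X;Y) = 0.3004 + 0.2950 - 0.5953 = 0.0000 dits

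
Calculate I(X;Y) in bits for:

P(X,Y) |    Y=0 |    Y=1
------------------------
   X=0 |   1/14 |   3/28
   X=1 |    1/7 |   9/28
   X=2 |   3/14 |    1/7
0.0516 bits

Mutual information: I(X;Y) = H(X) + H(Y) - H(X,Y)

Marginals:
P(X) = (5/28, 13/28, 5/14), H(X) = 1.4883 bits
P(Y) = (3/7, 4/7), H(Y) = 0.9852 bits

Joint entropy: H(X,Y) = 2.4219 bits

I(X;Y) = 1.4883 + 0.9852 - 2.4219 = 0.0516 bits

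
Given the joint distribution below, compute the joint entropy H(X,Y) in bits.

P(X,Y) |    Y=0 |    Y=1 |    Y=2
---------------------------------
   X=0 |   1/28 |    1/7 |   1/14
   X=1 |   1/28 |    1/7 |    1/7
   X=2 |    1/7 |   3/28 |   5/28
3.0086 bits

Joint entropy is H(X,Y) = -Σ_{x,y} p(x,y) log p(x,y).

Summing over all non-zero entries:
H(X,Y) = -[1/28·log_2(1/28) + 1/7·log_2(1/7) + 1/14·log_2(1/14) + 1/28·log_2(1/28) + 1/7·log_2(1/7) + 1/7·log_2(1/7) + 1/7·log_2(1/7) + 3/28·log_2(3/28) + 5/28·log_2(5/28)]
H(X,Y) = 3.0086 bits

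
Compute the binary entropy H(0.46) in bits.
0.9954 bits

The binary entropy function is:
H(p) = -p log(p) - (1-p) log(1-p)

H(0.46) = -0.46 × log_2(0.46) - 0.54 × log_2(0.54)
H(0.46) = 0.9954 bits

Note: Binary entropy is maximized at p=0.5 (H=1 bit) and minimized at p=0 or p=1 (H=0).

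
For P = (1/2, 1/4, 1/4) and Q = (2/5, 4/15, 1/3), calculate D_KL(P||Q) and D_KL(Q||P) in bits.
D_KL(P||Q) = 0.0339, D_KL(Q||P) = 0.0344

KL divergence is not symmetric: D_KL(P||Q) ≠ D_KL(Q||P) in general.

D_KL(P||Q) = 0.0339 bits
D_KL(Q||P) = 0.0344 bits

No, they are not equal!

This asymmetry is why KL divergence is not a true distance metric.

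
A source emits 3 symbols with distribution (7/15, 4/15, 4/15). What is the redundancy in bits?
0.0548 bits

Redundancy measures how far a source is from maximum entropy:
R = H_max - H(X)

Maximum entropy for 3 symbols: H_max = log_2(3) = 1.5850 bits
Actual entropy: H(X) = 1.5301 bits
Redundancy: R = 1.5850 - 1.5301 = 0.0548 bits

This redundancy represents potential for compression: the source could be compressed by 0.0548 bits per symbol.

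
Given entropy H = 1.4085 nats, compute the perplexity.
4.0898

Perplexity is e^H (or exp(H) for natural log).

H = 1.4085 nats
Perplexity = e^1.4085 = 4.0898

Interpretation: The model's uncertainty is equivalent to choosing uniformly among 4.1 options.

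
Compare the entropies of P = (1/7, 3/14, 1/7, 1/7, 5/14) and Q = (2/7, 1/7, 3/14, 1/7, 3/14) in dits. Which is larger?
Q

Computing entropies in dits:
H(P) = 0.6652
H(Q) = 0.6836

Distribution Q has higher entropy.

Intuition: The distribution closer to uniform (more spread out) has higher entropy.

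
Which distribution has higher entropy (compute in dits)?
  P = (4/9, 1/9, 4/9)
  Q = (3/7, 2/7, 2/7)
Q

Computing entropies in dits:
H(P) = 0.4191
H(Q) = 0.4686

Distribution Q has higher entropy.

Intuition: The distribution closer to uniform (more spread out) has higher entropy.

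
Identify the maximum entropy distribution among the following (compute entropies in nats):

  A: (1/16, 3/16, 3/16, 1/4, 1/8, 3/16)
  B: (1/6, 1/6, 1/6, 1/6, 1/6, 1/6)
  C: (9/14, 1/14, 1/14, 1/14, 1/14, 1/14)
B

For a discrete distribution over n outcomes, entropy is maximized by the uniform distribution.

Computing entropies:
H(A) = 1.7214 nats
H(B) = 1.7918 nats
H(C) = 1.2266 nats

The uniform distribution (where all probabilities equal 1/6) achieves the maximum entropy of log_e(6) = 1.7918 nats.

Distribution B has the highest entropy.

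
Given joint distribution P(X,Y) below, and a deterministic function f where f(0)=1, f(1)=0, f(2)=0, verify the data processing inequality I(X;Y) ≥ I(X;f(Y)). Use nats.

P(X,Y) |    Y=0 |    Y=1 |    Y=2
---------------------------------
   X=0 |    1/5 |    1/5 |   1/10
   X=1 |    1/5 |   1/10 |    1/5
I(X;Y) = 0.0340, I(X;f(Y)) = 0.0000, inequality holds: 0.0340 ≥ 0.0000

Data Processing Inequality: For any Markov chain X → Y → Z, we have I(X;Y) ≥ I(X;Z).

Here Z = f(Y) is a deterministic function of Y, forming X → Y → Z.

Original I(X;Y) = 0.0340 nats

After applying f:
P(X,Z) where Z=f(Y):
- P(X,Z=0) = P(X,Y=1) + P(X,Y=2)
- P(X,Z=1) = P(X,Y=0)

I(X;Z) = I(X;f(Y)) = 0.0000 nats

Verification: 0.0340 ≥ 0.0000 ✓

Information cannot be created by processing; the function f can only lose information about X.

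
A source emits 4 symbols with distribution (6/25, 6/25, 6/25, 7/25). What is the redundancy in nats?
0.0023 nats

Redundancy measures how far a source is from maximum entropy:
R = H_max - H(X)

Maximum entropy for 4 symbols: H_max = log_e(4) = 1.3863 nats
Actual entropy: H(X) = 1.3840 nats
Redundancy: R = 1.3863 - 1.3840 = 0.0023 nats

This redundancy represents potential for compression: the source could be compressed by 0.0023 nats per symbol.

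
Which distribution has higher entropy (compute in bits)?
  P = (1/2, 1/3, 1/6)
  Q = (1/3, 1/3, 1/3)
Q

Computing entropies in bits:
H(P) = 1.4591
H(Q) = 1.5850

Distribution Q has higher entropy.

Intuition: The distribution closer to uniform (more spread out) has higher entropy.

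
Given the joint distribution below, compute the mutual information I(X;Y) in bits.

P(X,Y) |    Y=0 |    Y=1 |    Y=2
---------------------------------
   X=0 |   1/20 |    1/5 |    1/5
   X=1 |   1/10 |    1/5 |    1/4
0.0090 bits

Mutual information: I(X;Y) = H(X) + H(Y) - H(X,Y)

Marginals:
P(X) = (9/20, 11/20), H(X) = 0.9928 bits
P(Y) = (3/20, 2/5, 9/20), H(Y) = 1.4577 bits

Joint entropy: H(X,Y) = 2.4414 bits

I(X;Y) = 0.9928 + 1.4577 - 2.4414 = 0.0090 bits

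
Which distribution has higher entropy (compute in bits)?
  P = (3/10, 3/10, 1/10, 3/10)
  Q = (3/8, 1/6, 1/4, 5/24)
Q

Computing entropies in bits:
H(P) = 1.8955
H(Q) = 1.9329

Distribution Q has higher entropy.

Intuition: The distribution closer to uniform (more spread out) has higher entropy.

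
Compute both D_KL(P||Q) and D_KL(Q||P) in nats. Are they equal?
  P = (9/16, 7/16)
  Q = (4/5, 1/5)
D_KL(P||Q) = 0.1443, D_KL(Q||P) = 0.1252

KL divergence is not symmetric: D_KL(P||Q) ≠ D_KL(Q||P) in general.

D_KL(P||Q) = 0.1443 nats
D_KL(Q||P) = 0.1252 nats

No, they are not equal!

This asymmetry is why KL divergence is not a true distance metric.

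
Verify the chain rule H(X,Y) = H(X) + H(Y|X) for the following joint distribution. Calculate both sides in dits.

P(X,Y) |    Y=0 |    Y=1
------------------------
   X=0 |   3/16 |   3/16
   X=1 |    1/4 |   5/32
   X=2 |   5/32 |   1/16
H(X,Y) = 0.7503, H(X) = 0.4631, H(Y|X) = 0.2873 (all in dits)

Chain rule: H(X,Y) = H(X) + H(Y|X)

Left side — joint entropy directly:
H(X,Y) = -Σ p(x,y) log p(x,y) = 0.7503 dits

Right side — compute H(Y|X) from the conditional distributions:
P(X) = (3/8, 13/32, 7/32), so H(X) = 0.4631 dits
H(Y|X) = Σ_x P(X=x) · H(Y|X=x):
  P(Y|X=0) = (1/2, 1/2), H(Y|X=0) = 0.3010, weight P(X=0) = 3/8
  P(Y|X=1) = (8/13, 5/13), H(Y|X=1) = 0.2894, weight P(X=1) = 13/32
  P(Y|X=2) = (5/7, 2/7), H(Y|X=2) = 0.2598, weight P(X=2) = 7/32
H(Y|X) = 0.2873 dits

H(X) + H(Y|X) = 0.4631 + 0.2873 = 0.7503 dits

Both sides equal 0.7503 dits. ✓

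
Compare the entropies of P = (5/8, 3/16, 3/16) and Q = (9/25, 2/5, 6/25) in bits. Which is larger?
Q

Computing entropies in bits:
H(P) = 1.3294
H(Q) = 1.5535

Distribution Q has higher entropy.

Intuition: The distribution closer to uniform (more spread out) has higher entropy.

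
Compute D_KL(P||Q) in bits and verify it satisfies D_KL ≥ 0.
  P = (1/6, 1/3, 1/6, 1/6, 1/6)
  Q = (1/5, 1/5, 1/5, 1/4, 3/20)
0.0858 bits

KL divergence satisfies the Gibbs inequality: D_KL(P||Q) ≥ 0 for all distributions P, Q.

D_KL(P||Q) = Σ p(x) log(p(x)/q(x))
Term by term:
  x=0: 1/6 × log_2[(1/6)/(1/5)] = -0.0438
  x=1: 1/3 × log_2[(1/3)/(1/5)] = 0.2457
  x=2: 1/6 × log_2[(1/6)/(1/5)] = -0.0438
  x=3: 1/6 × log_2[(1/6)/(1/4)] = -0.0975
  x=4: 1/6 × log_2[(1/6)/(3/20)] = 0.0253
D_KL(P||Q) = 0.0858 bits

D_KL(P||Q) = 0.0858 ≥ 0 ✓

This non-negativity is a fundamental property: relative entropy cannot be negative because it measures how different Q is from P.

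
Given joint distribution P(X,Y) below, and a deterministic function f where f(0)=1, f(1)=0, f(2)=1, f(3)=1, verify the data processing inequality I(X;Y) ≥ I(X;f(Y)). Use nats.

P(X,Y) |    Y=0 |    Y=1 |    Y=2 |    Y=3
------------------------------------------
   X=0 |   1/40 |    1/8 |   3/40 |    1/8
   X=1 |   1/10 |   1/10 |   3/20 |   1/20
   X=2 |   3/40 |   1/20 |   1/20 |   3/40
I(X;Y) = 0.0697, I(X;f(Y)) = 0.0100, inequality holds: 0.0697 ≥ 0.0100

Data Processing Inequality: For any Markov chain X → Y → Z, we have I(X;Y) ≥ I(X;Z).

Here Z = f(Y) is a deterministic function of Y, forming X → Y → Z.

Original I(X;Y) = 0.0697 nats

After applying f:
P(X,Z) where Z=f(Y):
- P(X,Z=0) = P(X,Y=1)
- P(X,Z=1) = P(X,Y=0) + P(X,Y=2) + P(X,Y=3)

I(X;Z) = I(X;f(Y)) = 0.0100 nats

Verification: 0.0697 ≥ 0.0100 ✓

Information cannot be created by processing; the function f can only lose information about X.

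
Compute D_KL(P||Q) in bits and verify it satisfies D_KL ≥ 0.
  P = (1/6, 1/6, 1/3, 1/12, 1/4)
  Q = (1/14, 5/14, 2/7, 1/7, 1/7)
0.2316 bits

KL divergence satisfies the Gibbs inequality: D_KL(P||Q) ≥ 0 for all distributions P, Q.

D_KL(P||Q) = Σ p(x) log(p(x)/q(x))
Term by term:
  x=0: 1/6 × log_2[(1/6)/(1/14)] = 0.2037
  x=1: 1/6 × log_2[(1/6)/(5/14)] = -0.1833
  x=2: 1/3 × log_2[(1/3)/(2/7)] = 0.0741
  x=3: 1/12 × log_2[(1/12)/(1/7)] = -0.0648
  x=4: 1/4 × log_2[(1/4)/(1/7)] = 0.2018
D_KL(P||Q) = 0.2316 bits

D_KL(P||Q) = 0.2316 ≥ 0 ✓

This non-negativity is a fundamental property: relative entropy cannot be negative because it measures how different Q is from P.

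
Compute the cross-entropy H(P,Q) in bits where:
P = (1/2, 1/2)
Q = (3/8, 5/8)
1.0466 bits

Cross-entropy: H(P,Q) = -Σ p(x) log q(x)

Alternatively: H(P,Q) = H(P) + D_KL(P||Q)
H(P) = 1.0000 bits
D_KL(P||Q) = 0.0466 bits

H(P,Q) = 1.0000 + 0.0466 = 1.0466 bits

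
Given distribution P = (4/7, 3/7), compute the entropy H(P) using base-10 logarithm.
0.2966 dits

Shannon entropy is H(X) = -Σ p(x) log p(x).

For P = (4/7, 3/7):
H = -4/7 × log_10(4/7) -3/7 × log_10(3/7)
H = 0.2966 dits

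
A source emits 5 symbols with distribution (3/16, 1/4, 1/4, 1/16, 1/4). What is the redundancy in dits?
0.0359 dits

Redundancy measures how far a source is from maximum entropy:
R = H_max - H(X)

Maximum entropy for 5 symbols: H_max = log_10(5) = 0.6990 dits
Actual entropy: H(X) = 0.6631 dits
Redundancy: R = 0.6990 - 0.6631 = 0.0359 dits

This redundancy represents potential for compression: the source could be compressed by 0.0359 dits per symbol.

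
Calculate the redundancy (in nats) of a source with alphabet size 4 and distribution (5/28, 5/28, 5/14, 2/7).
0.0454 nats

Redundancy measures how far a source is from maximum entropy:
R = H_max - H(X)

Maximum entropy for 4 symbols: H_max = log_e(4) = 1.3863 nats
Actual entropy: H(X) = 1.3409 nats
Redundancy: R = 1.3863 - 1.3409 = 0.0454 nats

This redundancy represents potential for compression: the source could be compressed by 0.0454 nats per symbol.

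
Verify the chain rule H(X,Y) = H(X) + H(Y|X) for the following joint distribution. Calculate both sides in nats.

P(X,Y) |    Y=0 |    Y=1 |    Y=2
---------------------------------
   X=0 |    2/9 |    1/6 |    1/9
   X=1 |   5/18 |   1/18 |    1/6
H(X,Y) = 1.6920, H(X) = 0.6931, H(Y|X) = 0.9989 (all in nats)

Chain rule: H(X,Y) = H(X) + H(Y|X)

Left side — joint entropy directly:
H(X,Y) = -Σ p(x,y) log p(x,y) = 1.6920 nats

Right side — compute H(Y|X) from the conditional distributions:
P(X) = (1/2, 1/2), so H(X) = 0.6931 nats
H(Y|X) = Σ_x P(X=x) · H(Y|X=x):
  P(Y|X=0) = (4/9, 1/3, 2/9), H(Y|X=0) = 1.0609, weight P(X=0) = 1/2
  P(Y|X=1) = (5/9, 1/9, 1/3), H(Y|X=1) = 0.9369, weight P(X=1) = 1/2
H(Y|X) = 0.9989 nats

H(X) + H(Y|X) = 0.6931 + 0.9989 = 1.6920 nats

Both sides equal 1.6920 nats. ✓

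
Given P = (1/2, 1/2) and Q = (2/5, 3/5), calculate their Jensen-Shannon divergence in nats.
0.0051 nats

Jensen-Shannon divergence is:
JSD(P||Q) = 0.5 × D_KL(P||M) + 0.5 × D_KL(Q||M)
where M = 0.5 × (P + Q) is the mixture distribution.

M = 0.5 × (1/2, 1/2) + 0.5 × (2/5, 3/5) = (9/20, 11/20)

D_KL(P||M) = 0.0050 nats
D_KL(Q||M) = 0.0051 nats

JSD(P||Q) = 0.5 × 0.0050 + 0.5 × 0.0051 = 0.0051 nats

Unlike KL divergence, JSD is symmetric and bounded: 0 ≤ JSD ≤ log(2).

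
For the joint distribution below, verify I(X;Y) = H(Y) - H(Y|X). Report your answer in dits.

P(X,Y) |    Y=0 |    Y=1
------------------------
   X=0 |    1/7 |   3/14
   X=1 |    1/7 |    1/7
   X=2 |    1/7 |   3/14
I(X;Y) = 0.0018 dits

Mutual information has multiple equivalent forms:
- I(X;Y) = H(X) - H(X|Y)
- I(X;Y) = H(Y) - H(Y|X)
- I(X;Y) = H(X) + H(Y) - H(X,Y)

Computing all quantities:
H(X) = 0.4748, H(Y) = 0.2966, H(X,Y) = 0.7696
H(X|Y) = 0.4730, H(Y|X) = 0.2948

Verification:
H(X) - H(X|Y) = 0.4748 - 0.4730 = 0.0018
H(Y) - H(Y|X) = 0.2966 - 0.2948 = 0.0018
H(X) + H(Y) - H(X,Y) = 0.4748 + 0.2966 - 0.7696 = 0.0018

All forms give I(X;Y) = 0.0018 dits. ✓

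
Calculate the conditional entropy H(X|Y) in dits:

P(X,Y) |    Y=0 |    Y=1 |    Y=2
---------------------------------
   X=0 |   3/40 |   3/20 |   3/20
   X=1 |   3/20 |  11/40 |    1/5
0.2858 dits

Using the chain rule: H(X|Y) = H(X,Y) - H(Y)

First, compute H(X,Y) = 0.7491 dits

Marginal P(Y) = (9/40, 17/40, 7/20)
H(Y) = 0.4633 dits

H(X|Y) = H(X,Y) - H(Y) = 0.7491 - 0.4633 = 0.2858 dits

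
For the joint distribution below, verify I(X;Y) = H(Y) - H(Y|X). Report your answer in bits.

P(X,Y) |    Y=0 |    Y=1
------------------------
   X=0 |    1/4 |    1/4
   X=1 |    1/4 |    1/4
I(X;Y) = 0.0000 bits

Mutual information has multiple equivalent forms:
- I(X;Y) = H(X) - H(X|Y)
- I(X;Y) = H(Y) - H(Y|X)
- I(X;Y) = H(X) + H(Y) - H(X,Y)

Computing all quantities:
H(X) = 1.0000, H(Y) = 1.0000, H(X,Y) = 2.0000
H(X|Y) = 1.0000, H(Y|X) = 1.0000

Verification:
H(X) - H(X|Y) = 1.0000 - 1.0000 = 0.0000
H(Y) - H(Y|X) = 1.0000 - 1.0000 = 0.0000
H(X) + H(Y) - H(X,Y) = 1.0000 + 1.0000 - 2.0000 = 0.0000

All forms give I(X;Y) = 0.0000 bits. ✓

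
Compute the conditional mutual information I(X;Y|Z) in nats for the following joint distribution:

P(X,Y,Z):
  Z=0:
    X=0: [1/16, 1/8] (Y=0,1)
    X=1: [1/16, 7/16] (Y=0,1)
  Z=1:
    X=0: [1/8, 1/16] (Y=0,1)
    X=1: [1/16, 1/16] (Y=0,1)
0.0226 nats

Conditional mutual information: I(X;Y|Z) = H(X|Z) + H(Y|Z) - H(X,Y|Z)

H(Z) = 0.6211
H(X,Z) = 1.2342 → H(X|Z) = 0.6132
H(Y,Z) = 1.1574 → H(Y|Z) = 0.5363
H(X,Y,Z) = 1.7480 → H(X,Y|Z) = 1.1269

I(X;Y|Z) = 0.6132 + 0.5363 - 1.1269 = 0.0226 nats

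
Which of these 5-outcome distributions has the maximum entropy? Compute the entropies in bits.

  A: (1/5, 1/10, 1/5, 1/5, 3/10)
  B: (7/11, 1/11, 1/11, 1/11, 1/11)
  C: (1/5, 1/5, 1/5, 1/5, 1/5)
C

For a discrete distribution over n outcomes, entropy is maximized by the uniform distribution.

Computing entropies:
H(A) = 2.2464 bits
H(B) = 1.6729 bits
H(C) = 2.3219 bits

The uniform distribution (where all probabilities equal 1/5) achieves the maximum entropy of log_2(5) = 2.3219 bits.

Distribution C has the highest entropy.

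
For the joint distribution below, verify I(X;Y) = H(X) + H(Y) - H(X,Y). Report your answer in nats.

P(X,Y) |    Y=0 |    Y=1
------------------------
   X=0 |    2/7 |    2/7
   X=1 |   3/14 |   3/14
I(X;Y) = 0.0000 nats

Mutual information has multiple equivalent forms:
- I(X;Y) = H(X) - H(X|Y)
- I(X;Y) = H(Y) - H(Y|X)
- I(X;Y) = H(X) + H(Y) - H(X,Y)

Computing all quantities:
H(X) = 0.6829, H(Y) = 0.6931, H(X,Y) = 1.3761
H(X|Y) = 0.6829, H(Y|X) = 0.6931

Verification:
H(X) - H(X|Y) = 0.6829 - 0.6829 = 0.0000
H(Y) - H(Y|X) = 0.6931 - 0.6931 = 0.0000
H(X) + H(Y) - H(X,Y) = 0.6829 + 0.6931 - 1.3761 = 0.0000

All forms give I(X;Y) = 0.0000 nats. ✓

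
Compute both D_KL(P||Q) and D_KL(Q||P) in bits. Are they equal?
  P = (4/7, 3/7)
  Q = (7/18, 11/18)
D_KL(P||Q) = 0.0979, D_KL(Q||P) = 0.0969

KL divergence is not symmetric: D_KL(P||Q) ≠ D_KL(Q||P) in general.

D_KL(P||Q) = 0.0979 bits
D_KL(Q||P) = 0.0969 bits

No, they are not equal!

This asymmetry is why KL divergence is not a true distance metric.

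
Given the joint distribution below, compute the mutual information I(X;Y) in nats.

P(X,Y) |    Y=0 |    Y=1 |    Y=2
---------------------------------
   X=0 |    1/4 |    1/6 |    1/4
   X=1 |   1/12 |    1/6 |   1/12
0.0306 nats

Mutual information: I(X;Y) = H(X) + H(Y) - H(X,Y)

Marginals:
P(X) = (2/3, 1/3), H(X) = 0.6365 nats
P(Y) = (1/3, 1/3, 1/3), H(Y) = 1.0986 nats

Joint entropy: H(X,Y) = 1.7046 nats

I(X;Y) = 0.6365 + 1.0986 - 1.7046 = 0.0306 nats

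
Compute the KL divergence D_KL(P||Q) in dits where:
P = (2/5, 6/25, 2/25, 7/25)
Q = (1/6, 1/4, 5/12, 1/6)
0.1536 dits

KL divergence: D_KL(P||Q) = Σ p(x) log(p(x)/q(x))

Computing term by term:
  x=0: 2/5 × log_10[(2/5)/(1/6)] = 2/5 × 0.3802 = 0.1521
  x=1: 6/25 × log_10[(6/25)/(1/4)] = 6/25 × -0.0177 = -0.0043
  x=2: 2/25 × log_10[(2/25)/(5/12)] = 2/25 × -0.7167 = -0.0573
  x=3: 7/25 × log_10[(7/25)/(1/6)] = 7/25 × 0.2253 = 0.0631

D_KL(P||Q) = 0.1536 dits

Note: KL divergence is always non-negative and equals 0 iff P = Q.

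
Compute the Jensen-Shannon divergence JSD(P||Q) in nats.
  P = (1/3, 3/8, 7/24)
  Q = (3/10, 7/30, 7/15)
0.0190 nats

Jensen-Shannon divergence is:
JSD(P||Q) = 0.5 × D_KL(P||M) + 0.5 × D_KL(Q||M)
where M = 0.5 × (P + Q) is the mixture distribution.

M = 0.5 × (1/3, 3/8, 7/24) + 0.5 × (3/10, 7/30, 7/15) = (0.316667, 0.304167, 0.379167)

D_KL(P||M) = 0.0191 nats
D_KL(Q||M) = 0.0188 nats

JSD(P||Q) = 0.5 × 0.0191 + 0.5 × 0.0188 = 0.0190 nats

Unlike KL divergence, JSD is symmetric and bounded: 0 ≤ JSD ≤ log(2).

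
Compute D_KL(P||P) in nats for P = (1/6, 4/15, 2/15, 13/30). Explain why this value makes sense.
0.0000 nats

KL divergence satisfies the Gibbs inequality: D_KL(P||Q) ≥ 0 for all distributions P, Q.

D_KL(P||Q) = Σ p(x) log(p(x)/q(x))
Each term is p(x) × log_e(p(x)/p(x)) = p(x) × log_e(1) = 0, so the sum is 0.
D_KL(P||Q) = 0.0000 nats

When P = Q, the KL divergence is exactly 0, as there is no 'divergence' between identical distributions.

This non-negativity is a fundamental property: relative entropy cannot be negative because it measures how different Q is from P.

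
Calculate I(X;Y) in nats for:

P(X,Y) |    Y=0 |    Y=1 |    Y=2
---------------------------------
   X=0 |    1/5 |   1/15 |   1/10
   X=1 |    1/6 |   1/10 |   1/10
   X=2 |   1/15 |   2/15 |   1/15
0.0427 nats

Mutual information: I(X;Y) = H(X) + H(Y) - H(X,Y)

Marginals:
P(X) = (11/30, 11/30, 4/15), H(X) = 1.0882 nats
P(Y) = (13/30, 3/10, 4/15), H(Y) = 1.0760 nats

Joint entropy: H(X,Y) = 2.1216 nats

I(X;Y) = 1.0882 + 1.0760 - 2.1216 = 0.0427 nats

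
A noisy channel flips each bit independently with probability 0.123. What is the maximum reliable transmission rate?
0.4621 bits

For a binary symmetric channel (BSC) with error probability p:
Capacity C = 1 - H(p) bits per symbol

where H(p) = -p log₂(p) - (1-p) log₂(1-p) is the binary entropy function.

H(0.123) = 0.5379 bits
C = 1 - 0.5379 = 0.4621 bits per symbol

This means we can reliably transmit up to 0.4621 bits of information per channel use.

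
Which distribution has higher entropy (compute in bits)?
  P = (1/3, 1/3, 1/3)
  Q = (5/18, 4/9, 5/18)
P

Computing entropies in bits:
H(P) = 1.5850
H(Q) = 1.5466

Distribution P has higher entropy.

Intuition: The distribution closer to uniform (more spread out) has higher entropy.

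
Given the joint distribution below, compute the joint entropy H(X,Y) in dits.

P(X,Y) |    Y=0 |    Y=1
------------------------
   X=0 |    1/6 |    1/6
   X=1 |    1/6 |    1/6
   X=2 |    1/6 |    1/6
0.7782 dits

Joint entropy is H(X,Y) = -Σ_{x,y} p(x,y) log p(x,y).

Summing over all non-zero entries:
H(X,Y) = -[1/6·log_10(1/6) + 1/6·log_10(1/6) + 1/6·log_10(1/6) + 1/6·log_10(1/6) + 1/6·log_10(1/6) + 1/6·log_10(1/6)]
H(X,Y) = 0.7782 dits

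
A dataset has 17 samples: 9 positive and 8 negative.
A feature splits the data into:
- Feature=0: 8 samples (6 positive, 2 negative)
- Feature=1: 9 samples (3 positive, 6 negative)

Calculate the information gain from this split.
0.1296 bits

Information Gain = H(Y) - H(Y|Feature)

Before split:
P(positive) = 9/17 = 0.5294
H(Y) = 0.9975 bits

After split:
Feature=0: H = 0.8113 bits (weight = 8/17)
Feature=1: H = 0.9183 bits (weight = 9/17)
H(Y|Feature) = (8/17)×0.8113 + (9/17)×0.9183 = 0.8679 bits

Information Gain = 0.9975 - 0.8679 = 0.1296 bits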